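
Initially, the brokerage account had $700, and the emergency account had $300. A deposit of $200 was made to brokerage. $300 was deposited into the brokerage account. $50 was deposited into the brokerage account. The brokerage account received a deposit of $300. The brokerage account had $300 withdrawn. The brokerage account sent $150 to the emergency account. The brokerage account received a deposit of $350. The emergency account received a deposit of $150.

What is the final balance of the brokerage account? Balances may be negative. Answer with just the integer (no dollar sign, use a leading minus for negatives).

Tracking account balances step by step:
Start: brokerage=700, emergency=300
Event 1 (deposit 200 to brokerage): brokerage: 700 + 200 = 900. Balances: brokerage=900, emergency=300
Event 2 (deposit 300 to brokerage): brokerage: 900 + 300 = 1200. Balances: brokerage=1200, emergency=300
Event 3 (deposit 50 to brokerage): brokerage: 1200 + 50 = 1250. Balances: brokerage=1250, emergency=300
Event 4 (deposit 300 to brokerage): brokerage: 1250 + 300 = 1550. Balances: brokerage=1550, emergency=300
Event 5 (withdraw 300 from brokerage): brokerage: 1550 - 300 = 1250. Balances: brokerage=1250, emergency=300
Event 6 (transfer 150 brokerage -> emergency): brokerage: 1250 - 150 = 1100, emergency: 300 + 150 = 450. Balances: brokerage=1100, emergency=450
Event 7 (deposit 350 to brokerage): brokerage: 1100 + 350 = 1450. Balances: brokerage=1450, emergency=450
Event 8 (deposit 150 to emergency): emergency: 450 + 150 = 600. Balances: brokerage=1450, emergency=600

Final balance of brokerage: 1450

Answer: 1450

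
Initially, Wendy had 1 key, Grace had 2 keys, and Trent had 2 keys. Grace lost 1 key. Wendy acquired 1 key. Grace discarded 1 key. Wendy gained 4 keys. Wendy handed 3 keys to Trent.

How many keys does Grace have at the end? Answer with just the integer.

Answer: 0

Derivation:
Tracking counts step by step:
Start: Wendy=1, Grace=2, Trent=2
Event 1 (Grace -1): Grace: 2 -> 1. State: Wendy=1, Grace=1, Trent=2
Event 2 (Wendy +1): Wendy: 1 -> 2. State: Wendy=2, Grace=1, Trent=2
Event 3 (Grace -1): Grace: 1 -> 0. State: Wendy=2, Grace=0, Trent=2
Event 4 (Wendy +4): Wendy: 2 -> 6. State: Wendy=6, Grace=0, Trent=2
Event 5 (Wendy -> Trent, 3): Wendy: 6 -> 3, Trent: 2 -> 5. State: Wendy=3, Grace=0, Trent=5

Grace's final count: 0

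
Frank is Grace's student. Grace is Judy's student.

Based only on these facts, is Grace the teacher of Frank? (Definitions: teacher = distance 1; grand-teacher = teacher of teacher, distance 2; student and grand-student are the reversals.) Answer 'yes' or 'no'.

Reconstructing the teacher chain from the given facts:
  Judy -> Grace -> Frank
(each arrow means 'teacher of the next')
Positions in the chain (0 = top):
  position of Judy: 0
  position of Grace: 1
  position of Frank: 2

Grace is at position 1, Frank is at position 2; signed distance (j - i) = 1.
'teacher' requires j - i = 1. Actual distance is 1, so the relation HOLDS.

Answer: yes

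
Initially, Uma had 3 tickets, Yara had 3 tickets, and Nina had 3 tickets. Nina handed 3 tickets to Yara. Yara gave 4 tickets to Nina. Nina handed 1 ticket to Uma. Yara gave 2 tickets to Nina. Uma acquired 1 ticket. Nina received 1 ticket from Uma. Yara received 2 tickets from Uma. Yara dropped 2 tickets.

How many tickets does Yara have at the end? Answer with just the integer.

Tracking counts step by step:
Start: Uma=3, Yara=3, Nina=3
Event 1 (Nina -> Yara, 3): Nina: 3 -> 0, Yara: 3 -> 6. State: Uma=3, Yara=6, Nina=0
Event 2 (Yara -> Nina, 4): Yara: 6 -> 2, Nina: 0 -> 4. State: Uma=3, Yara=2, Nina=4
Event 3 (Nina -> Uma, 1): Nina: 4 -> 3, Uma: 3 -> 4. State: Uma=4, Yara=2, Nina=3
Event 4 (Yara -> Nina, 2): Yara: 2 -> 0, Nina: 3 -> 5. State: Uma=4, Yara=0, Nina=5
Event 5 (Uma +1): Uma: 4 -> 5. State: Uma=5, Yara=0, Nina=5
Event 6 (Uma -> Nina, 1): Uma: 5 -> 4, Nina: 5 -> 6. State: Uma=4, Yara=0, Nina=6
Event 7 (Uma -> Yara, 2): Uma: 4 -> 2, Yara: 0 -> 2. State: Uma=2, Yara=2, Nina=6
Event 8 (Yara -2): Yara: 2 -> 0. State: Uma=2, Yara=0, Nina=6

Yara's final count: 0

Answer: 0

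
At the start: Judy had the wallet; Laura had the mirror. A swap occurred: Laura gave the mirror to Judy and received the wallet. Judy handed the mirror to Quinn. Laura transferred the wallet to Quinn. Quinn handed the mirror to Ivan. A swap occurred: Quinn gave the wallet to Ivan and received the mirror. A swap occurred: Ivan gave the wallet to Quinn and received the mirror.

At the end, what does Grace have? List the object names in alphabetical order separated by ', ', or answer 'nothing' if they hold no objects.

Answer: nothing

Derivation:
Tracking all object holders:
Start: wallet:Judy, mirror:Laura
Event 1 (swap mirror<->wallet: now mirror:Judy, wallet:Laura). State: wallet:Laura, mirror:Judy
Event 2 (give mirror: Judy -> Quinn). State: wallet:Laura, mirror:Quinn
Event 3 (give wallet: Laura -> Quinn). State: wallet:Quinn, mirror:Quinn
Event 4 (give mirror: Quinn -> Ivan). State: wallet:Quinn, mirror:Ivan
Event 5 (swap wallet<->mirror: now wallet:Ivan, mirror:Quinn). State: wallet:Ivan, mirror:Quinn
Event 6 (swap wallet<->mirror: now wallet:Quinn, mirror:Ivan). State: wallet:Quinn, mirror:Ivan

Final state: wallet:Quinn, mirror:Ivan
Grace holds: (nothing).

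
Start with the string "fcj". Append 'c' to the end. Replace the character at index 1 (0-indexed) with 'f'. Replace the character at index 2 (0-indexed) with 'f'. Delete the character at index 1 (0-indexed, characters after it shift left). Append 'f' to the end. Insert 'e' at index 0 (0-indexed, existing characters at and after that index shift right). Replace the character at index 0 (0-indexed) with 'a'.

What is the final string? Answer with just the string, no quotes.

Applying each edit step by step:
Start: "fcj"
Op 1 (append 'c'): "fcj" -> "fcjc"
Op 2 (replace idx 1: 'c' -> 'f'): "fcjc" -> "ffjc"
Op 3 (replace idx 2: 'j' -> 'f'): "ffjc" -> "fffc"
Op 4 (delete idx 1 = 'f'): "fffc" -> "ffc"
Op 5 (append 'f'): "ffc" -> "ffcf"
Op 6 (insert 'e' at idx 0): "ffcf" -> "effcf"
Op 7 (replace idx 0: 'e' -> 'a'): "effcf" -> "affcf"

Answer: affcf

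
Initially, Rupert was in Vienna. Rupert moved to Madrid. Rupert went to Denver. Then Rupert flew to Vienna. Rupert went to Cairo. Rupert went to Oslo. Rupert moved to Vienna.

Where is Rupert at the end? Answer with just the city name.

Answer: Vienna

Derivation:
Tracking Rupert's location:
Start: Rupert is in Vienna.
After move 1: Vienna -> Madrid. Rupert is in Madrid.
After move 2: Madrid -> Denver. Rupert is in Denver.
After move 3: Denver -> Vienna. Rupert is in Vienna.
After move 4: Vienna -> Cairo. Rupert is in Cairo.
After move 5: Cairo -> Oslo. Rupert is in Oslo.
After move 6: Oslo -> Vienna. Rupert is in Vienna.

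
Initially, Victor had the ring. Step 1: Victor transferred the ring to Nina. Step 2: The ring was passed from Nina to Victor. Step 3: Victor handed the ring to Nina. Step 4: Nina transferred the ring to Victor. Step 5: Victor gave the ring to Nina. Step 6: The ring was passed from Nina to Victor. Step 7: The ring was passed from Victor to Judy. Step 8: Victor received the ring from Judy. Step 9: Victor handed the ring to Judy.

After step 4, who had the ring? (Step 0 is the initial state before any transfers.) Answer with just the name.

Tracking the ring holder through step 4:
After step 0 (start): Victor
After step 1: Nina
After step 2: Victor
After step 3: Nina
After step 4: Victor

At step 4, the holder is Victor.

Answer: Victor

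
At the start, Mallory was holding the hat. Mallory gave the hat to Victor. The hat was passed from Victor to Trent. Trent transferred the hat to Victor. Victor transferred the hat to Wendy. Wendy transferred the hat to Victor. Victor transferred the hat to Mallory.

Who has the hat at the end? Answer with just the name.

Tracking the hat through each event:
Start: Mallory has the hat.
After event 1: Victor has the hat.
After event 2: Trent has the hat.
After event 3: Victor has the hat.
After event 4: Wendy has the hat.
After event 5: Victor has the hat.
After event 6: Mallory has the hat.

Answer: Mallory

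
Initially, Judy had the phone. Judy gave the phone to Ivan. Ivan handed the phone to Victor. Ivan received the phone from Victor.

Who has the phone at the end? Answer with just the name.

Answer: Ivan

Derivation:
Tracking the phone through each event:
Start: Judy has the phone.
After event 1: Ivan has the phone.
After event 2: Victor has the phone.
After event 3: Ivan has the phone.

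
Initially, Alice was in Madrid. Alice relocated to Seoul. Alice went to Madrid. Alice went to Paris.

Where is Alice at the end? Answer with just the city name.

Tracking Alice's location:
Start: Alice is in Madrid.
After move 1: Madrid -> Seoul. Alice is in Seoul.
After move 2: Seoul -> Madrid. Alice is in Madrid.
After move 3: Madrid -> Paris. Alice is in Paris.

Answer: Paris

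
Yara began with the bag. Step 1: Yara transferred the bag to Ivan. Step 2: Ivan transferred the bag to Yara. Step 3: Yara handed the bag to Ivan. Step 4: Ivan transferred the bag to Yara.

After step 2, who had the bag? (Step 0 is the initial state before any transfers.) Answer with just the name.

Answer: Yara

Derivation:
Tracking the bag holder through step 2:
After step 0 (start): Yara
After step 1: Ivan
After step 2: Yara

At step 2, the holder is Yara.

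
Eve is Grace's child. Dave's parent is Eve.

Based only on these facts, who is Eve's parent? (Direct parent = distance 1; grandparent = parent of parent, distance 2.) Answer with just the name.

Reconstructing the parent chain from the given facts:
  Grace -> Eve -> Dave
(each arrow means 'parent of the next')
Positions in the chain (0 = top):
  position of Grace: 0
  position of Eve: 1
  position of Dave: 2

Eve is at position 1; the parent is 1 step up the chain, i.e. position 0: Grace.

Answer: Grace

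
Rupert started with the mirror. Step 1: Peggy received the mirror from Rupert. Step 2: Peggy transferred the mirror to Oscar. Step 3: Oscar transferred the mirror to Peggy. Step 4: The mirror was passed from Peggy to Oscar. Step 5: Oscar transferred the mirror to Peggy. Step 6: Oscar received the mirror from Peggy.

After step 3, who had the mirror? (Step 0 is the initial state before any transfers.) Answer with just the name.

Tracking the mirror holder through step 3:
After step 0 (start): Rupert
After step 1: Peggy
After step 2: Oscar
After step 3: Peggy

At step 3, the holder is Peggy.

Answer: Peggy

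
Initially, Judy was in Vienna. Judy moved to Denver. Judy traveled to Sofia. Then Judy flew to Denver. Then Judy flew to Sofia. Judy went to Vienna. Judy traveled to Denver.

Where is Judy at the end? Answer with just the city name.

Answer: Denver

Derivation:
Tracking Judy's location:
Start: Judy is in Vienna.
After move 1: Vienna -> Denver. Judy is in Denver.
After move 2: Denver -> Sofia. Judy is in Sofia.
After move 3: Sofia -> Denver. Judy is in Denver.
After move 4: Denver -> Sofia. Judy is in Sofia.
After move 5: Sofia -> Vienna. Judy is in Vienna.
After move 6: Vienna -> Denver. Judy is in Denver.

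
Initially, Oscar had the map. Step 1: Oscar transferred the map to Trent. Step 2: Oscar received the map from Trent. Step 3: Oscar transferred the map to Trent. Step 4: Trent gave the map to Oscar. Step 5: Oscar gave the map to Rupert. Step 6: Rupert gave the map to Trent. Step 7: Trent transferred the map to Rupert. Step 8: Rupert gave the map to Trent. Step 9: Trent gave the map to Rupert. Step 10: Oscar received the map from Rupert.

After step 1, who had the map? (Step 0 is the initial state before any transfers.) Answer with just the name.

Tracking the map holder through step 1:
After step 0 (start): Oscar
After step 1: Trent

At step 1, the holder is Trent.

Answer: Trent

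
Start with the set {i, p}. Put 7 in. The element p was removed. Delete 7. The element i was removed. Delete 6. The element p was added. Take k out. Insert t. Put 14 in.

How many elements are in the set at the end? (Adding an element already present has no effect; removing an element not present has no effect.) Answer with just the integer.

Tracking the set through each operation:
Start: {i, p}
Event 1 (add 7): added. Set: {7, i, p}
Event 2 (remove p): removed. Set: {7, i}
Event 3 (remove 7): removed. Set: {i}
Event 4 (remove i): removed. Set: {}
Event 5 (remove 6): not present, no change. Set: {}
Event 6 (add p): added. Set: {p}
Event 7 (remove k): not present, no change. Set: {p}
Event 8 (add t): added. Set: {p, t}
Event 9 (add 14): added. Set: {14, p, t}

Final set: {14, p, t} (size 3)

Answer: 3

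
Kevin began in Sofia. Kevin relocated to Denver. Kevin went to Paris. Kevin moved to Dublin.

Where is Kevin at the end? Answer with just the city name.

Answer: Dublin

Derivation:
Tracking Kevin's location:
Start: Kevin is in Sofia.
After move 1: Sofia -> Denver. Kevin is in Denver.
After move 2: Denver -> Paris. Kevin is in Paris.
After move 3: Paris -> Dublin. Kevin is in Dublin.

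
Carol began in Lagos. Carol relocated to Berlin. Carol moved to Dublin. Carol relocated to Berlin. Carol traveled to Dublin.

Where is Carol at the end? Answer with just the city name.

Tracking Carol's location:
Start: Carol is in Lagos.
After move 1: Lagos -> Berlin. Carol is in Berlin.
After move 2: Berlin -> Dublin. Carol is in Dublin.
After move 3: Dublin -> Berlin. Carol is in Berlin.
After move 4: Berlin -> Dublin. Carol is in Dublin.

Answer: Dublin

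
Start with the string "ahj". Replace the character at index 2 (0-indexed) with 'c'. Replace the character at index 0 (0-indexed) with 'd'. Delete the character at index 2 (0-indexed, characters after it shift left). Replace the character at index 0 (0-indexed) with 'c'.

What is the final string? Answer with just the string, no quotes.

Answer: ch

Derivation:
Applying each edit step by step:
Start: "ahj"
Op 1 (replace idx 2: 'j' -> 'c'): "ahj" -> "ahc"
Op 2 (replace idx 0: 'a' -> 'd'): "ahc" -> "dhc"
Op 3 (delete idx 2 = 'c'): "dhc" -> "dh"
Op 4 (replace idx 0: 'd' -> 'c'): "dh" -> "ch"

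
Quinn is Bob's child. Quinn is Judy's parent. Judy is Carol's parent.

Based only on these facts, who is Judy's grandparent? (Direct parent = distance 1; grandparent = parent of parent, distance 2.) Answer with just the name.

Answer: Bob

Derivation:
Reconstructing the parent chain from the given facts:
  Bob -> Quinn -> Judy -> Carol
(each arrow means 'parent of the next')
Positions in the chain (0 = top):
  position of Bob: 0
  position of Quinn: 1
  position of Judy: 2
  position of Carol: 3

Judy is at position 2; the grandparent is 2 steps up the chain, i.e. position 0: Bob.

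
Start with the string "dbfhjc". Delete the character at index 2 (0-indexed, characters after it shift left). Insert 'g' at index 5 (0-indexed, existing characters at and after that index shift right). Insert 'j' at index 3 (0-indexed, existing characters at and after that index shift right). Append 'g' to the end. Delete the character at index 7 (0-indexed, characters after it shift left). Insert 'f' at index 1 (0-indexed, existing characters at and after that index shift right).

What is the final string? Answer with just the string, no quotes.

Answer: dfbhjjcg

Derivation:
Applying each edit step by step:
Start: "dbfhjc"
Op 1 (delete idx 2 = 'f'): "dbfhjc" -> "dbhjc"
Op 2 (insert 'g' at idx 5): "dbhjc" -> "dbhjcg"
Op 3 (insert 'j' at idx 3): "dbhjcg" -> "dbhjjcg"
Op 4 (append 'g'): "dbhjjcg" -> "dbhjjcgg"
Op 5 (delete idx 7 = 'g'): "dbhjjcgg" -> "dbhjjcg"
Op 6 (insert 'f' at idx 1): "dbhjjcg" -> "dfbhjjcg"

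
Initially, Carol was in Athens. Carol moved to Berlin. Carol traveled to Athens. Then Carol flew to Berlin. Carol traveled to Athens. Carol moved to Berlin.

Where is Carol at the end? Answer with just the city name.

Answer: Berlin

Derivation:
Tracking Carol's location:
Start: Carol is in Athens.
After move 1: Athens -> Berlin. Carol is in Berlin.
After move 2: Berlin -> Athens. Carol is in Athens.
After move 3: Athens -> Berlin. Carol is in Berlin.
After move 4: Berlin -> Athens. Carol is in Athens.
After move 5: Athens -> Berlin. Carol is in Berlin.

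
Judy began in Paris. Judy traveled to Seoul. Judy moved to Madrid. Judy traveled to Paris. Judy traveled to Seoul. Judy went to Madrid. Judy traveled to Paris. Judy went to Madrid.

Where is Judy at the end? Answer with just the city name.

Tracking Judy's location:
Start: Judy is in Paris.
After move 1: Paris -> Seoul. Judy is in Seoul.
After move 2: Seoul -> Madrid. Judy is in Madrid.
After move 3: Madrid -> Paris. Judy is in Paris.
After move 4: Paris -> Seoul. Judy is in Seoul.
After move 5: Seoul -> Madrid. Judy is in Madrid.
After move 6: Madrid -> Paris. Judy is in Paris.
After move 7: Paris -> Madrid. Judy is in Madrid.

Answer: Madrid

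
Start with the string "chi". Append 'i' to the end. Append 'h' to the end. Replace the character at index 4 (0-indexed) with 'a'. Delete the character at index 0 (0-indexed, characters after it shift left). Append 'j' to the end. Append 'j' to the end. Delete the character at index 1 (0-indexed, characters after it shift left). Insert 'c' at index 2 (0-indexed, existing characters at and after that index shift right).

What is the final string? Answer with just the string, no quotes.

Answer: hicajj

Derivation:
Applying each edit step by step:
Start: "chi"
Op 1 (append 'i'): "chi" -> "chii"
Op 2 (append 'h'): "chii" -> "chiih"
Op 3 (replace idx 4: 'h' -> 'a'): "chiih" -> "chiia"
Op 4 (delete idx 0 = 'c'): "chiia" -> "hiia"
Op 5 (append 'j'): "hiia" -> "hiiaj"
Op 6 (append 'j'): "hiiaj" -> "hiiajj"
Op 7 (delete idx 1 = 'i'): "hiiajj" -> "hiajj"
Op 8 (insert 'c' at idx 2): "hiajj" -> "hicajj"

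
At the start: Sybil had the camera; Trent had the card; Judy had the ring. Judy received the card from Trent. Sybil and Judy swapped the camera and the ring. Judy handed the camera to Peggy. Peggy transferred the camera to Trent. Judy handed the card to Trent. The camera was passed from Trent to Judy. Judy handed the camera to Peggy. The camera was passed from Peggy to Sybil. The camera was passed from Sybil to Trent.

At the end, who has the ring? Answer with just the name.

Answer: Sybil

Derivation:
Tracking all object holders:
Start: camera:Sybil, card:Trent, ring:Judy
Event 1 (give card: Trent -> Judy). State: camera:Sybil, card:Judy, ring:Judy
Event 2 (swap camera<->ring: now camera:Judy, ring:Sybil). State: camera:Judy, card:Judy, ring:Sybil
Event 3 (give camera: Judy -> Peggy). State: camera:Peggy, card:Judy, ring:Sybil
Event 4 (give camera: Peggy -> Trent). State: camera:Trent, card:Judy, ring:Sybil
Event 5 (give card: Judy -> Trent). State: camera:Trent, card:Trent, ring:Sybil
Event 6 (give camera: Trent -> Judy). State: camera:Judy, card:Trent, ring:Sybil
Event 7 (give camera: Judy -> Peggy). State: camera:Peggy, card:Trent, ring:Sybil
Event 8 (give camera: Peggy -> Sybil). State: camera:Sybil, card:Trent, ring:Sybil
Event 9 (give camera: Sybil -> Trent). State: camera:Trent, card:Trent, ring:Sybil

Final state: camera:Trent, card:Trent, ring:Sybil
The ring is held by Sybil.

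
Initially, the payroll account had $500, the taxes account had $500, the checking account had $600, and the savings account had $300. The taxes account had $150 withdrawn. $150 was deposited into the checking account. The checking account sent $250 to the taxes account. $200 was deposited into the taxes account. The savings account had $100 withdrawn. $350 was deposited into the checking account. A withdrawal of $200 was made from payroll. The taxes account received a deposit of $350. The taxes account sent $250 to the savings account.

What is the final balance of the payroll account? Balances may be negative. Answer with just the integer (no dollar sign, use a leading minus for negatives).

Tracking account balances step by step:
Start: payroll=500, taxes=500, checking=600, savings=300
Event 1 (withdraw 150 from taxes): taxes: 500 - 150 = 350. Balances: payroll=500, taxes=350, checking=600, savings=300
Event 2 (deposit 150 to checking): checking: 600 + 150 = 750. Balances: payroll=500, taxes=350, checking=750, savings=300
Event 3 (transfer 250 checking -> taxes): checking: 750 - 250 = 500, taxes: 350 + 250 = 600. Balances: payroll=500, taxes=600, checking=500, savings=300
Event 4 (deposit 200 to taxes): taxes: 600 + 200 = 800. Balances: payroll=500, taxes=800, checking=500, savings=300
Event 5 (withdraw 100 from savings): savings: 300 - 100 = 200. Balances: payroll=500, taxes=800, checking=500, savings=200
Event 6 (deposit 350 to checking): checking: 500 + 350 = 850. Balances: payroll=500, taxes=800, checking=850, savings=200
Event 7 (withdraw 200 from payroll): payroll: 500 - 200 = 300. Balances: payroll=300, taxes=800, checking=850, savings=200
Event 8 (deposit 350 to taxes): taxes: 800 + 350 = 1150. Balances: payroll=300, taxes=1150, checking=850, savings=200
Event 9 (transfer 250 taxes -> savings): taxes: 1150 - 250 = 900, savings: 200 + 250 = 450. Balances: payroll=300, taxes=900, checking=850, savings=450

Final balance of payroll: 300

Answer: 300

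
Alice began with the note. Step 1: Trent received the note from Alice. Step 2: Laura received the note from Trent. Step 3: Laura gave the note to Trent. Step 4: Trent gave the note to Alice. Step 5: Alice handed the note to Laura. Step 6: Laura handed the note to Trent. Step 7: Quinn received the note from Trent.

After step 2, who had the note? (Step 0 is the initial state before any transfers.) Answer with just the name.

Answer: Laura

Derivation:
Tracking the note holder through step 2:
After step 0 (start): Alice
After step 1: Trent
After step 2: Laura

At step 2, the holder is Laura.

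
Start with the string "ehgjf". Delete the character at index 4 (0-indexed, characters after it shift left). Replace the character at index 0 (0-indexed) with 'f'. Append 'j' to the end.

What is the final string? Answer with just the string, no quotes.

Applying each edit step by step:
Start: "ehgjf"
Op 1 (delete idx 4 = 'f'): "ehgjf" -> "ehgj"
Op 2 (replace idx 0: 'e' -> 'f'): "ehgj" -> "fhgj"
Op 3 (append 'j'): "fhgj" -> "fhgjj"

Answer: fhgjj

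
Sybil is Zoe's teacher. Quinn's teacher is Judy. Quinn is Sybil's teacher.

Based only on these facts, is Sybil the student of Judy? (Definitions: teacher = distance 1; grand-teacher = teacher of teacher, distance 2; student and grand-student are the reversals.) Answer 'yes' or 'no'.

Reconstructing the teacher chain from the given facts:
  Judy -> Quinn -> Sybil -> Zoe
(each arrow means 'teacher of the next')
Positions in the chain (0 = top):
  position of Judy: 0
  position of Quinn: 1
  position of Sybil: 2
  position of Zoe: 3

Sybil is at position 2, Judy is at position 0; signed distance (j - i) = -2.
'student' requires j - i = -1. Actual distance is -2, so the relation does NOT hold.

Answer: no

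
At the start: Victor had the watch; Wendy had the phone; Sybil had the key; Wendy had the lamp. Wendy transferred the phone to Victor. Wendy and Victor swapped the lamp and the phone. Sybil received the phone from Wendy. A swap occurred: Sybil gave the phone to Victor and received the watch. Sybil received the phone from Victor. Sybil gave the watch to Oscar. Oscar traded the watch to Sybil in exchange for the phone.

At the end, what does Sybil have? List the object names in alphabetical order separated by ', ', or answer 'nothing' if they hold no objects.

Tracking all object holders:
Start: watch:Victor, phone:Wendy, key:Sybil, lamp:Wendy
Event 1 (give phone: Wendy -> Victor). State: watch:Victor, phone:Victor, key:Sybil, lamp:Wendy
Event 2 (swap lamp<->phone: now lamp:Victor, phone:Wendy). State: watch:Victor, phone:Wendy, key:Sybil, lamp:Victor
Event 3 (give phone: Wendy -> Sybil). State: watch:Victor, phone:Sybil, key:Sybil, lamp:Victor
Event 4 (swap phone<->watch: now phone:Victor, watch:Sybil). State: watch:Sybil, phone:Victor, key:Sybil, lamp:Victor
Event 5 (give phone: Victor -> Sybil). State: watch:Sybil, phone:Sybil, key:Sybil, lamp:Victor
Event 6 (give watch: Sybil -> Oscar). State: watch:Oscar, phone:Sybil, key:Sybil, lamp:Victor
Event 7 (swap watch<->phone: now watch:Sybil, phone:Oscar). State: watch:Sybil, phone:Oscar, key:Sybil, lamp:Victor

Final state: watch:Sybil, phone:Oscar, key:Sybil, lamp:Victor
Sybil holds: key, watch.

Answer: key, watch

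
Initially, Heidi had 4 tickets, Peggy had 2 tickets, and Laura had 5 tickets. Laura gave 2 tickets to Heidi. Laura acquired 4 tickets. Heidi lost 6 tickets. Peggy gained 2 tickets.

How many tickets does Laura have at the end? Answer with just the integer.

Answer: 7

Derivation:
Tracking counts step by step:
Start: Heidi=4, Peggy=2, Laura=5
Event 1 (Laura -> Heidi, 2): Laura: 5 -> 3, Heidi: 4 -> 6. State: Heidi=6, Peggy=2, Laura=3
Event 2 (Laura +4): Laura: 3 -> 7. State: Heidi=6, Peggy=2, Laura=7
Event 3 (Heidi -6): Heidi: 6 -> 0. State: Heidi=0, Peggy=2, Laura=7
Event 4 (Peggy +2): Peggy: 2 -> 4. State: Heidi=0, Peggy=4, Laura=7

Laura's final count: 7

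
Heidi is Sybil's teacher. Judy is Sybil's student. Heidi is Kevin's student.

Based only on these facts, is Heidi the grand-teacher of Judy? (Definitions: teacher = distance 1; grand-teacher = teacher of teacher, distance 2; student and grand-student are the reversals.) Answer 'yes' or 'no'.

Answer: yes

Derivation:
Reconstructing the teacher chain from the given facts:
  Kevin -> Heidi -> Sybil -> Judy
(each arrow means 'teacher of the next')
Positions in the chain (0 = top):
  position of Kevin: 0
  position of Heidi: 1
  position of Sybil: 2
  position of Judy: 3

Heidi is at position 1, Judy is at position 3; signed distance (j - i) = 2.
'grand-teacher' requires j - i = 2. Actual distance is 2, so the relation HOLDS.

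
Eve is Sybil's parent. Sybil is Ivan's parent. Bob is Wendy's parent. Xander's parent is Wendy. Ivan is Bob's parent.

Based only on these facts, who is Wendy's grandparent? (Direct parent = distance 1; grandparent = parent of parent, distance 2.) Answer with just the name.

Answer: Ivan

Derivation:
Reconstructing the parent chain from the given facts:
  Eve -> Sybil -> Ivan -> Bob -> Wendy -> Xander
(each arrow means 'parent of the next')
Positions in the chain (0 = top):
  position of Eve: 0
  position of Sybil: 1
  position of Ivan: 2
  position of Bob: 3
  position of Wendy: 4
  position of Xander: 5

Wendy is at position 4; the grandparent is 2 steps up the chain, i.e. position 2: Ivan.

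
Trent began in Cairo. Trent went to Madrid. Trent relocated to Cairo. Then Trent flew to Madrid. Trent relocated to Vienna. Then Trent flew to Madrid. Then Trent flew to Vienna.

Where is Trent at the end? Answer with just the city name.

Tracking Trent's location:
Start: Trent is in Cairo.
After move 1: Cairo -> Madrid. Trent is in Madrid.
After move 2: Madrid -> Cairo. Trent is in Cairo.
After move 3: Cairo -> Madrid. Trent is in Madrid.
After move 4: Madrid -> Vienna. Trent is in Vienna.
After move 5: Vienna -> Madrid. Trent is in Madrid.
After move 6: Madrid -> Vienna. Trent is in Vienna.

Answer: Vienna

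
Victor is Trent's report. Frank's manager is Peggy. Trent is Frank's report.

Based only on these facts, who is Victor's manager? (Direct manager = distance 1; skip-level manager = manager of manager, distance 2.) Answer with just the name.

Answer: Trent

Derivation:
Reconstructing the manager chain from the given facts:
  Peggy -> Frank -> Trent -> Victor
(each arrow means 'manager of the next')
Positions in the chain (0 = top):
  position of Peggy: 0
  position of Frank: 1
  position of Trent: 2
  position of Victor: 3

Victor is at position 3; the manager is 1 step up the chain, i.e. position 2: Trent.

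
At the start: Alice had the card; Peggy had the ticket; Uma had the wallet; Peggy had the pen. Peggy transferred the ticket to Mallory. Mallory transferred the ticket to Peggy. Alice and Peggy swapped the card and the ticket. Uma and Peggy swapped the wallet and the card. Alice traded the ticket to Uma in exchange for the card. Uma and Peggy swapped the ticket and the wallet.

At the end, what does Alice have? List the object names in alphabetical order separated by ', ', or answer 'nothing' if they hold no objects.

Answer: card

Derivation:
Tracking all object holders:
Start: card:Alice, ticket:Peggy, wallet:Uma, pen:Peggy
Event 1 (give ticket: Peggy -> Mallory). State: card:Alice, ticket:Mallory, wallet:Uma, pen:Peggy
Event 2 (give ticket: Mallory -> Peggy). State: card:Alice, ticket:Peggy, wallet:Uma, pen:Peggy
Event 3 (swap card<->ticket: now card:Peggy, ticket:Alice). State: card:Peggy, ticket:Alice, wallet:Uma, pen:Peggy
Event 4 (swap wallet<->card: now wallet:Peggy, card:Uma). State: card:Uma, ticket:Alice, wallet:Peggy, pen:Peggy
Event 5 (swap ticket<->card: now ticket:Uma, card:Alice). State: card:Alice, ticket:Uma, wallet:Peggy, pen:Peggy
Event 6 (swap ticket<->wallet: now ticket:Peggy, wallet:Uma). State: card:Alice, ticket:Peggy, wallet:Uma, pen:Peggy

Final state: card:Alice, ticket:Peggy, wallet:Uma, pen:Peggy
Alice holds: card.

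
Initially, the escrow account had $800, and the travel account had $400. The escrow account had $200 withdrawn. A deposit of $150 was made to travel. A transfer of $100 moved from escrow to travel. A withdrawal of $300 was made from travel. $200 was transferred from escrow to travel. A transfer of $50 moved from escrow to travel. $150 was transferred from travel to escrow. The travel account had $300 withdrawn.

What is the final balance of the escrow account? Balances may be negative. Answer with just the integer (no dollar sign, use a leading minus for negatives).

Tracking account balances step by step:
Start: escrow=800, travel=400
Event 1 (withdraw 200 from escrow): escrow: 800 - 200 = 600. Balances: escrow=600, travel=400
Event 2 (deposit 150 to travel): travel: 400 + 150 = 550. Balances: escrow=600, travel=550
Event 3 (transfer 100 escrow -> travel): escrow: 600 - 100 = 500, travel: 550 + 100 = 650. Balances: escrow=500, travel=650
Event 4 (withdraw 300 from travel): travel: 650 - 300 = 350. Balances: escrow=500, travel=350
Event 5 (transfer 200 escrow -> travel): escrow: 500 - 200 = 300, travel: 350 + 200 = 550. Balances: escrow=300, travel=550
Event 6 (transfer 50 escrow -> travel): escrow: 300 - 50 = 250, travel: 550 + 50 = 600. Balances: escrow=250, travel=600
Event 7 (transfer 150 travel -> escrow): travel: 600 - 150 = 450, escrow: 250 + 150 = 400. Balances: escrow=400, travel=450
Event 8 (withdraw 300 from travel): travel: 450 - 300 = 150. Balances: escrow=400, travel=150

Final balance of escrow: 400

Answer: 400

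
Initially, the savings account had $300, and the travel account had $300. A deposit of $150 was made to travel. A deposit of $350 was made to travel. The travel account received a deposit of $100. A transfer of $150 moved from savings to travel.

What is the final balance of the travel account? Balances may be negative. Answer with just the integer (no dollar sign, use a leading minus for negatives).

Tracking account balances step by step:
Start: savings=300, travel=300
Event 1 (deposit 150 to travel): travel: 300 + 150 = 450. Balances: savings=300, travel=450
Event 2 (deposit 350 to travel): travel: 450 + 350 = 800. Balances: savings=300, travel=800
Event 3 (deposit 100 to travel): travel: 800 + 100 = 900. Balances: savings=300, travel=900
Event 4 (transfer 150 savings -> travel): savings: 300 - 150 = 150, travel: 900 + 150 = 1050. Balances: savings=150, travel=1050

Final balance of travel: 1050

Answer: 1050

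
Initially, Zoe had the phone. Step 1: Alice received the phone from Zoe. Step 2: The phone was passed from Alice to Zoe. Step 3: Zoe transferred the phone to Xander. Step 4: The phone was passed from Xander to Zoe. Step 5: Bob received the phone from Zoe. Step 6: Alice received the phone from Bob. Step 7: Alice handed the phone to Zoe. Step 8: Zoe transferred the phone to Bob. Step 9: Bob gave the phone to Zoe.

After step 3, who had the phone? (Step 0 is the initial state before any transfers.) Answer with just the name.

Answer: Xander

Derivation:
Tracking the phone holder through step 3:
After step 0 (start): Zoe
After step 1: Alice
After step 2: Zoe
After step 3: Xander

At step 3, the holder is Xander.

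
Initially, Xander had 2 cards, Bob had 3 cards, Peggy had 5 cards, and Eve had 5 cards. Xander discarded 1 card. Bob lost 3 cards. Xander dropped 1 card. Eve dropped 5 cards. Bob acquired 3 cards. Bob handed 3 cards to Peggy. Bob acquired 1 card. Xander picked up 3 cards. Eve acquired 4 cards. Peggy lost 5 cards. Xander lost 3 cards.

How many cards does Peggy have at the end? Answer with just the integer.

Tracking counts step by step:
Start: Xander=2, Bob=3, Peggy=5, Eve=5
Event 1 (Xander -1): Xander: 2 -> 1. State: Xander=1, Bob=3, Peggy=5, Eve=5
Event 2 (Bob -3): Bob: 3 -> 0. State: Xander=1, Bob=0, Peggy=5, Eve=5
Event 3 (Xander -1): Xander: 1 -> 0. State: Xander=0, Bob=0, Peggy=5, Eve=5
Event 4 (Eve -5): Eve: 5 -> 0. State: Xander=0, Bob=0, Peggy=5, Eve=0
Event 5 (Bob +3): Bob: 0 -> 3. State: Xander=0, Bob=3, Peggy=5, Eve=0
Event 6 (Bob -> Peggy, 3): Bob: 3 -> 0, Peggy: 5 -> 8. State: Xander=0, Bob=0, Peggy=8, Eve=0
Event 7 (Bob +1): Bob: 0 -> 1. State: Xander=0, Bob=1, Peggy=8, Eve=0
Event 8 (Xander +3): Xander: 0 -> 3. State: Xander=3, Bob=1, Peggy=8, Eve=0
Event 9 (Eve +4): Eve: 0 -> 4. State: Xander=3, Bob=1, Peggy=8, Eve=4
Event 10 (Peggy -5): Peggy: 8 -> 3. State: Xander=3, Bob=1, Peggy=3, Eve=4
Event 11 (Xander -3): Xander: 3 -> 0. State: Xander=0, Bob=1, Peggy=3, Eve=4

Peggy's final count: 3

Answer: 3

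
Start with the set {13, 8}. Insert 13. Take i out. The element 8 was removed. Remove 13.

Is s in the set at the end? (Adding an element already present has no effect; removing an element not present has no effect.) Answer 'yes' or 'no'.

Tracking the set through each operation:
Start: {13, 8}
Event 1 (add 13): already present, no change. Set: {13, 8}
Event 2 (remove i): not present, no change. Set: {13, 8}
Event 3 (remove 8): removed. Set: {13}
Event 4 (remove 13): removed. Set: {}

Final set: {} (size 0)
s is NOT in the final set.

Answer: no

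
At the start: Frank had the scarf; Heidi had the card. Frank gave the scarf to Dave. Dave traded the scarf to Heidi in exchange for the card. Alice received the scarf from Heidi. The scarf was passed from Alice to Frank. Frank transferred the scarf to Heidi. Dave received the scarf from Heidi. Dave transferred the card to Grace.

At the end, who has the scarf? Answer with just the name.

Tracking all object holders:
Start: scarf:Frank, card:Heidi
Event 1 (give scarf: Frank -> Dave). State: scarf:Dave, card:Heidi
Event 2 (swap scarf<->card: now scarf:Heidi, card:Dave). State: scarf:Heidi, card:Dave
Event 3 (give scarf: Heidi -> Alice). State: scarf:Alice, card:Dave
Event 4 (give scarf: Alice -> Frank). State: scarf:Frank, card:Dave
Event 5 (give scarf: Frank -> Heidi). State: scarf:Heidi, card:Dave
Event 6 (give scarf: Heidi -> Dave). State: scarf:Dave, card:Dave
Event 7 (give card: Dave -> Grace). State: scarf:Dave, card:Grace

Final state: scarf:Dave, card:Grace
The scarf is held by Dave.

Answer: Dave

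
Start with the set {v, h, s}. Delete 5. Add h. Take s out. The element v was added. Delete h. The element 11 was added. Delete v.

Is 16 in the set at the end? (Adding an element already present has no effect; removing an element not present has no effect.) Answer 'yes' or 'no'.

Tracking the set through each operation:
Start: {h, s, v}
Event 1 (remove 5): not present, no change. Set: {h, s, v}
Event 2 (add h): already present, no change. Set: {h, s, v}
Event 3 (remove s): removed. Set: {h, v}
Event 4 (add v): already present, no change. Set: {h, v}
Event 5 (remove h): removed. Set: {v}
Event 6 (add 11): added. Set: {11, v}
Event 7 (remove v): removed. Set: {11}

Final set: {11} (size 1)
16 is NOT in the final set.

Answer: no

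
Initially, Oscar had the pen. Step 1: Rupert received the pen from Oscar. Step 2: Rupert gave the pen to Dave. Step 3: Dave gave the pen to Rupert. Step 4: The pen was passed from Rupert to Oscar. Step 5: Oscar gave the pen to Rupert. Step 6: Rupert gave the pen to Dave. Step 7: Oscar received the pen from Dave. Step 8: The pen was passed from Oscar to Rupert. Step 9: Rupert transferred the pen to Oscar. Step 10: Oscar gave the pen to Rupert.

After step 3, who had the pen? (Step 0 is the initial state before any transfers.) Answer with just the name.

Answer: Rupert

Derivation:
Tracking the pen holder through step 3:
After step 0 (start): Oscar
After step 1: Rupert
After step 2: Dave
After step 3: Rupert

At step 3, the holder is Rupert.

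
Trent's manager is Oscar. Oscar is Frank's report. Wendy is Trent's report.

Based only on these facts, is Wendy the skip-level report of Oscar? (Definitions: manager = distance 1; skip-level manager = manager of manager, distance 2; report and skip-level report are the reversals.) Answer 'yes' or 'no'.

Reconstructing the manager chain from the given facts:
  Frank -> Oscar -> Trent -> Wendy
(each arrow means 'manager of the next')
Positions in the chain (0 = top):
  position of Frank: 0
  position of Oscar: 1
  position of Trent: 2
  position of Wendy: 3

Wendy is at position 3, Oscar is at position 1; signed distance (j - i) = -2.
'skip-level report' requires j - i = -2. Actual distance is -2, so the relation HOLDS.

Answer: yes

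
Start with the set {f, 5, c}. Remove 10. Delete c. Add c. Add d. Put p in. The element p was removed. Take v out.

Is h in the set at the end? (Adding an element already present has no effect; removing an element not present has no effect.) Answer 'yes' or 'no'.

Tracking the set through each operation:
Start: {5, c, f}
Event 1 (remove 10): not present, no change. Set: {5, c, f}
Event 2 (remove c): removed. Set: {5, f}
Event 3 (add c): added. Set: {5, c, f}
Event 4 (add d): added. Set: {5, c, d, f}
Event 5 (add p): added. Set: {5, c, d, f, p}
Event 6 (remove p): removed. Set: {5, c, d, f}
Event 7 (remove v): not present, no change. Set: {5, c, d, f}

Final set: {5, c, d, f} (size 4)
h is NOT in the final set.

Answer: no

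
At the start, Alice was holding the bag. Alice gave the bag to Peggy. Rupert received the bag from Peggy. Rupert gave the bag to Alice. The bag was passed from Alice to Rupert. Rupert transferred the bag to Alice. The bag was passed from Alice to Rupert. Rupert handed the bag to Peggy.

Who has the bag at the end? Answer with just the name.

Answer: Peggy

Derivation:
Tracking the bag through each event:
Start: Alice has the bag.
After event 1: Peggy has the bag.
After event 2: Rupert has the bag.
After event 3: Alice has the bag.
After event 4: Rupert has the bag.
After event 5: Alice has the bag.
After event 6: Rupert has the bag.
After event 7: Peggy has the bag.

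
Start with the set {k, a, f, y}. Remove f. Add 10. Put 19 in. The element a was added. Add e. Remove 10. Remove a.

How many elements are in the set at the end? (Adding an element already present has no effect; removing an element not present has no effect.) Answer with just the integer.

Tracking the set through each operation:
Start: {a, f, k, y}
Event 1 (remove f): removed. Set: {a, k, y}
Event 2 (add 10): added. Set: {10, a, k, y}
Event 3 (add 19): added. Set: {10, 19, a, k, y}
Event 4 (add a): already present, no change. Set: {10, 19, a, k, y}
Event 5 (add e): added. Set: {10, 19, a, e, k, y}
Event 6 (remove 10): removed. Set: {19, a, e, k, y}
Event 7 (remove a): removed. Set: {19, e, k, y}

Final set: {19, e, k, y} (size 4)

Answer: 4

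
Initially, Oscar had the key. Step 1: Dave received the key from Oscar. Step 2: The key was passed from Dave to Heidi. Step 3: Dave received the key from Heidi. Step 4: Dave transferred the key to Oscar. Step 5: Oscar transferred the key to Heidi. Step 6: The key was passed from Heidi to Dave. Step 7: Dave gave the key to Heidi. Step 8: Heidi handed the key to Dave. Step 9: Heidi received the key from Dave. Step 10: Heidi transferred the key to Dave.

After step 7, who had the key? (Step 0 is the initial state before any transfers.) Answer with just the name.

Answer: Heidi

Derivation:
Tracking the key holder through step 7:
After step 0 (start): Oscar
After step 1: Dave
After step 2: Heidi
After step 3: Dave
After step 4: Oscar
After step 5: Heidi
After step 6: Dave
After step 7: Heidi

At step 7, the holder is Heidi.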